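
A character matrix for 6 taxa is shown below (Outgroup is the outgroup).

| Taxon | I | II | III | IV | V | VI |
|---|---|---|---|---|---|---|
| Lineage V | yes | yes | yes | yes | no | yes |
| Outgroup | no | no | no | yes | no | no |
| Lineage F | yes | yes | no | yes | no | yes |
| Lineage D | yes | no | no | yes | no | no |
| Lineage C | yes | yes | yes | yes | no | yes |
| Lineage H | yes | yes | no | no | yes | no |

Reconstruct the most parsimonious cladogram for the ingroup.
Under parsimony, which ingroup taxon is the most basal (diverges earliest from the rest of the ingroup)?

Character polarity is set by the outgroup: the derived state is whichever differs from the outgroup's state, so for IV the derived state is 'no', and for the remaining characters it is 'yes'.
I (derived state 'yes') is shared by all ingroup taxa — unites the whole ingroup.
II (derived state 'yes') is shared by Lineage C, Lineage F, Lineage H, and Lineage V — a synapomorphy uniting that clade.
III: derived state 'yes' in Lineage C and Lineage V only — synapomorphy for {Lineage C, Lineage V}.
IV (derived state 'no') is unique to Lineage H (autapomorphy; uninformative for grouping).
V: derived state 'yes' in Lineage H only — an autapomorphy, so it tells us nothing about relationships among taxa.
VI: derived state 'yes' in Lineage C, Lineage F, and Lineage V only — synapomorphy for {Lineage C, Lineage F, Lineage V}.
Most parsimonious ingroup topology: ((((Lineage V,Lineage C),Lineage F),Lineage H),Lineage D).
Lineage D is sister to the clade containing all other ingroup taxa, so it is the earliest-diverging (most basal) ingroup lineage.

Lineage D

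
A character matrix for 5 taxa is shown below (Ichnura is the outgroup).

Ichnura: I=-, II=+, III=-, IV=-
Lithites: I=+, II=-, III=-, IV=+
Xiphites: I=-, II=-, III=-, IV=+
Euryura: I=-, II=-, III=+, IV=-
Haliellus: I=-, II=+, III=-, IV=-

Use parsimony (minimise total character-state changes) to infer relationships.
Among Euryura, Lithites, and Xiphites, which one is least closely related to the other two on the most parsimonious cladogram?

Euryura

Character polarity is set by the outgroup: the derived state is whichever differs from the outgroup's state, so for II the derived state is '-', and for the remaining characters it is '+'.
I (derived state '+') is unique to Lithites (autapomorphy; uninformative for grouping).
II (derived state '-') is shared by Euryura, Lithites, and Xiphites — a synapomorphy uniting that clade.
III (derived state '+') is unique to Euryura (autapomorphy; uninformative for grouping).
Only Lithites and Xiphites show the derived state '+' for IV, supporting them as a clade.
Most parsimonious ingroup topology: (((Lithites,Xiphites),Euryura),Haliellus).
Xiphites and Lithites share a more recent common ancestor with each other than either does with Euryura, so Euryura is the least closely related of the three.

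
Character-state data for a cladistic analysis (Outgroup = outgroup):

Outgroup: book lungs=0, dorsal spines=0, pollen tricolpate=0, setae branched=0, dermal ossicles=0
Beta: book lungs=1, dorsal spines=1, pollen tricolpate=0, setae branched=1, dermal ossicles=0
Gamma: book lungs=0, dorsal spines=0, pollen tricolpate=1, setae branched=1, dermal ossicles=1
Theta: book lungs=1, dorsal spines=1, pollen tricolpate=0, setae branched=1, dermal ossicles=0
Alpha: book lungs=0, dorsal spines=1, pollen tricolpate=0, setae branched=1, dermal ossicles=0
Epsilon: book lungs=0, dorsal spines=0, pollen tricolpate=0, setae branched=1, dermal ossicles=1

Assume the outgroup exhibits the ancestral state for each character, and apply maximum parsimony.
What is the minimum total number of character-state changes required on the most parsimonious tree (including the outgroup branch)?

5

The outgroup has state '0' for every character, so '1' is the derived state throughout.
book lungs: derived state '1' in Beta and Theta only — synapomorphy for {Beta, Theta}.
Only Alpha, Beta, and Theta show the derived state '1' for dorsal spines, supporting them as a clade.
pollen tricolpate (derived state '1') is unique to Gamma (autapomorphy; uninformative for grouping).
All ingroup taxa share the derived state '1' for setae branched; it defines the ingroup but does not resolve relationships within it.
Only Epsilon and Gamma show the derived state '1' for dermal ossicles, supporting them as a clade.
Most parsimonious ingroup topology: (((Beta,Theta),Alpha),(Gamma,Epsilon)).
Changes per character on this tree: book lungs: 1; dorsal spines: 1; pollen tricolpate: 1; setae branched: 1; dermal ossicles: 1.
Total = 5.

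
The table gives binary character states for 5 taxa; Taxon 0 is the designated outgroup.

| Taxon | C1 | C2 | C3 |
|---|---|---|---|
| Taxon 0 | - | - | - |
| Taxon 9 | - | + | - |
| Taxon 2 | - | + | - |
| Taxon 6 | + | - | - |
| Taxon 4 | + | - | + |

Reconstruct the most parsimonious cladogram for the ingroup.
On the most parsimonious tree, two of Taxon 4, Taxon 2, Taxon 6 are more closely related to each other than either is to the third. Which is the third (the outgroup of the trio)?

Taxon 2

The outgroup has state '-' for every character, so '+' is the derived state throughout.
C1: derived state '+' in Taxon 4 and Taxon 6 only — synapomorphy for {Taxon 4, Taxon 6}.
C2 (derived state '+') is shared by Taxon 2 and Taxon 9 — a synapomorphy uniting that clade.
C3 (derived state '+') is unique to Taxon 4 (autapomorphy; uninformative for grouping).
Most parsimonious ingroup topology: ((Taxon 9,Taxon 2),(Taxon 6,Taxon 4)).
Taxon 4 and Taxon 6 share a more recent common ancestor with each other than either does with Taxon 2, so Taxon 2 is the least closely related of the three.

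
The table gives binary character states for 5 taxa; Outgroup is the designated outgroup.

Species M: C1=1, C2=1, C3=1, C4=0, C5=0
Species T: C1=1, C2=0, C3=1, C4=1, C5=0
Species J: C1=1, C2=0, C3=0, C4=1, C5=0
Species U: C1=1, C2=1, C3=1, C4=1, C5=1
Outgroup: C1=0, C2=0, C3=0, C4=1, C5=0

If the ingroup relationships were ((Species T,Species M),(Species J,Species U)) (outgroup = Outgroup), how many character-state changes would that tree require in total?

Map each character onto ((Species T,Species M),(Species J,Species U)) (rooted by Outgroup) and count the minimum state changes it requires (Fitch parsimony):
C1: 1; C2: 2; C3: 2; C4: 1; C5: 1.
Total tree length = 7.

7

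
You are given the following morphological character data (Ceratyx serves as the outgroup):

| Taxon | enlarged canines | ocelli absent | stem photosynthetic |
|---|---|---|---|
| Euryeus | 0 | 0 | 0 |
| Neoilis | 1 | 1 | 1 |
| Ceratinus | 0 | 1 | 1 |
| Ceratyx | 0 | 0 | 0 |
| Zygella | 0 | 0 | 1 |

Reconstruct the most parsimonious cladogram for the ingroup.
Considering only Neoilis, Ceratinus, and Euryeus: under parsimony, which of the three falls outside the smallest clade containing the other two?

Euryeus

The outgroup has state '0' for every character, so '1' is the derived state throughout.
enlarged canines (derived state '1') is unique to Neoilis (autapomorphy; uninformative for grouping).
Only Ceratinus and Neoilis show the derived state '1' for ocelli absent, supporting them as a clade.
stem photosynthetic (derived state '1') is shared by Ceratinus, Neoilis, and Zygella — a synapomorphy uniting that clade.
Most parsimonious ingroup topology: (Euryeus,((Neoilis,Ceratinus),Zygella)).
Neoilis and Ceratinus share a more recent common ancestor with each other than either does with Euryeus, so Euryeus is the least closely related of the three.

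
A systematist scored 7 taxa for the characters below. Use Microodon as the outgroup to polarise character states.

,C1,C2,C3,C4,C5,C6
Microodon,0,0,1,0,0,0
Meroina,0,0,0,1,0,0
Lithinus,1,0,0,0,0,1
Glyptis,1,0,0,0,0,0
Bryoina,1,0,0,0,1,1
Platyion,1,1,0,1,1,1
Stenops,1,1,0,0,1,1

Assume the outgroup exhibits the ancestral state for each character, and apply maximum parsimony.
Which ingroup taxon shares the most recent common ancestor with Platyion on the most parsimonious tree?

Character polarity is set by the outgroup: the derived state is whichever differs from the outgroup's state, so for C3 the derived state is '0', and for the remaining characters it is '1'.
C1: derived state '1' in Bryoina, Glyptis, Lithinus, Platyion, and Stenops only — synapomorphy for {Bryoina, Glyptis, Lithinus, Platyion, Stenops}.
C2: derived state '1' in Platyion and Stenops only — synapomorphy for {Platyion, Stenops}.
C3 (derived state '0') is shared by all ingroup taxa — unites the whole ingroup.
C4 (state '1') occurs in Meroina and Platyion but conflicts with the nesting implied by the other characters — most parsimoniously interpreted as homoplasy.
C5 (derived state '1') is shared by Bryoina, Platyion, and Stenops — a synapomorphy uniting that clade.
C6: derived state '1' in Bryoina, Lithinus, Platyion, and Stenops only — synapomorphy for {Bryoina, Lithinus, Platyion, Stenops}.
Most parsimonious ingroup topology: (Meroina,((Lithinus,(Bryoina,(Platyion,Stenops))),Glyptis)).
Platyion and Stenops form a cherry on this tree, so they are sister taxa.

Stenops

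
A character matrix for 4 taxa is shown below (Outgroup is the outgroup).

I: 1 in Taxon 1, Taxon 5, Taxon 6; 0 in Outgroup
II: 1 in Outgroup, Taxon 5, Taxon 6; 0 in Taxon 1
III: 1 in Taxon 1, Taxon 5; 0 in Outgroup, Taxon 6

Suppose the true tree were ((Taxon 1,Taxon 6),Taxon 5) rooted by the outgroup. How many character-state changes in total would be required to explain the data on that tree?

4

Map each character onto ((Taxon 1,Taxon 6),Taxon 5) (rooted by Outgroup) and count the minimum state changes it requires (Fitch parsimony):
I: 1; II: 1; III: 2.
Total tree length = 4.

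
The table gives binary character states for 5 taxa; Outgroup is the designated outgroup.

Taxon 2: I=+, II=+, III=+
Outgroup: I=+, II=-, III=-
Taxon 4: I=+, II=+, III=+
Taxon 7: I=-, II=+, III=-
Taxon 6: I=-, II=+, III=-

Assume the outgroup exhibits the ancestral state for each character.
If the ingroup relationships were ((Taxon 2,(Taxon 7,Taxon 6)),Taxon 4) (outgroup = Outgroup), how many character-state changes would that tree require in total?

Map each character onto ((Taxon 2,(Taxon 7,Taxon 6)),Taxon 4) (rooted by Outgroup) and count the minimum state changes it requires (Fitch parsimony):
I: 1; II: 1; III: 2.
Total tree length = 4.

4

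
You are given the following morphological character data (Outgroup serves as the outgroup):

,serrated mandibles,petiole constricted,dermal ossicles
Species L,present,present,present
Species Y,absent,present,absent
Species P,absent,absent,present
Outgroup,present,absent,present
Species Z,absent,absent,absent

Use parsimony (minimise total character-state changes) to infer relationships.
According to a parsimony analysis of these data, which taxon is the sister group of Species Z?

Character polarity is set by the outgroup: the derived state is whichever differs from the outgroup's state, so for serrated mandibles, dermal ossicles the derived state is 'absent', and for the remaining characters it is 'present'.
serrated mandibles: derived state 'absent' in Species P, Species Y, and Species Z only — synapomorphy for {Species P, Species Y, Species Z}.
petiole constricted (state 'present') occurs in Species L and Species Y but conflicts with the nesting implied by the other characters — most parsimoniously interpreted as homoplasy.
dermal ossicles: derived state 'absent' in Species Y and Species Z only — synapomorphy for {Species Y, Species Z}.
Most parsimonious ingroup topology: (Species L,(Species P,(Species Y,Species Z))).
Species Z and Species Y form a cherry on this tree, so they are sister taxa.

Species Y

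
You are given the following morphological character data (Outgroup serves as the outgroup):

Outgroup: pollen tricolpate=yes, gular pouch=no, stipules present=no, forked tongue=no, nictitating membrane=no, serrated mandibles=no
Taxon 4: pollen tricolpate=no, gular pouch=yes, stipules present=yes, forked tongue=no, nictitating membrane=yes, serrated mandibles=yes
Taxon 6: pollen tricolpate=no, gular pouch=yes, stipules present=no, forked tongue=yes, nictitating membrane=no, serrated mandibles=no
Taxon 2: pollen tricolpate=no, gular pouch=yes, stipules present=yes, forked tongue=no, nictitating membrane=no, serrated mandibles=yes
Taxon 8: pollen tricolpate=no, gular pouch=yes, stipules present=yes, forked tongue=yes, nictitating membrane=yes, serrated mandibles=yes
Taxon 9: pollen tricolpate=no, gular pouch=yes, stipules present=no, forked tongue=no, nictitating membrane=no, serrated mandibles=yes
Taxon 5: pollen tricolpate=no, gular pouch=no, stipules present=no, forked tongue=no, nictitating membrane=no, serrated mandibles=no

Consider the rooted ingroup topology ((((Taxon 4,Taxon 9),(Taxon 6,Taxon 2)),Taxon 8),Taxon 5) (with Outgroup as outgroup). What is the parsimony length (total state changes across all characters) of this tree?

11

Map each character onto ((((Taxon 4,Taxon 9),(Taxon 6,Taxon 2)),Taxon 8),Taxon 5) (rooted by Outgroup) and count the minimum state changes it requires (Fitch parsimony):
pollen tricolpate: 1; gular pouch: 1; stipules present: 3; forked tongue: 2; nictitating membrane: 2; serrated mandibles: 2.
Total tree length = 11.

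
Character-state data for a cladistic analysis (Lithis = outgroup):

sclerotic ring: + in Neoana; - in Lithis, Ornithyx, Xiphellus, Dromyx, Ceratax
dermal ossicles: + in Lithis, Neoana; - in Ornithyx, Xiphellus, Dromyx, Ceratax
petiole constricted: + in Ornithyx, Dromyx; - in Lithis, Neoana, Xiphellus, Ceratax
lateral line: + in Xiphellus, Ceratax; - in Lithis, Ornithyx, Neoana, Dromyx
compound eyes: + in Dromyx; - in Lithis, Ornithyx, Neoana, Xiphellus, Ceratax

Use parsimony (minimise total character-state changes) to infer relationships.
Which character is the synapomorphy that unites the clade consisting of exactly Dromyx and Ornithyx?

petiole constricted

Character polarity is set by the outgroup: the derived state is whichever differs from the outgroup's state, so for dermal ossicles the derived state is '-', and for the remaining characters it is '+'.
sclerotic ring: derived state '+' in Neoana only — an autapomorphy, so it tells us nothing about relationships among taxa.
dermal ossicles (derived state '-') is shared by Ceratax, Dromyx, Ornithyx, and Xiphellus — a synapomorphy uniting that clade.
Only Dromyx and Ornithyx show the derived state '+' for petiole constricted, supporting them as a clade.
lateral line (derived state '+') is shared by Ceratax and Xiphellus — a synapomorphy uniting that clade.
compound eyes: derived state '+' in Dromyx only — an autapomorphy, so it tells us nothing about relationships among taxa.
Most parsimonious ingroup topology: (((Ornithyx,Dromyx),(Xiphellus,Ceratax)),Neoana).
The clade {Dromyx, Ornithyx} is supported by petiole constricted: its derived state '+' occurs in exactly those taxa and in no other taxon (including the outgroup).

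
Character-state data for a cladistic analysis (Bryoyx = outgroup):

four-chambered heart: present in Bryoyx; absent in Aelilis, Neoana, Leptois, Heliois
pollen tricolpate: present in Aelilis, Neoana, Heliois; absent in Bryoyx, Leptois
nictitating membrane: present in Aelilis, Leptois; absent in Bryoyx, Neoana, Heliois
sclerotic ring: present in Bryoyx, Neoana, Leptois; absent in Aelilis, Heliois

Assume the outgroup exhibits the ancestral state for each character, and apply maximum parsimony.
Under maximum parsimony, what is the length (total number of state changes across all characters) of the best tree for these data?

Character polarity is set by the outgroup: the derived state is whichever differs from the outgroup's state, so for four-chambered heart, sclerotic ring the derived state is 'absent', and for the remaining characters it is 'present'.
four-chambered heart (derived state 'absent') is shared by all ingroup taxa — unites the whole ingroup.
pollen tricolpate (derived state 'present') is shared by Aelilis, Heliois, and Neoana — a synapomorphy uniting that clade.
nictitating membrane (state 'present') occurs in Aelilis and Leptois but conflicts with the nesting implied by the other characters — most parsimoniously interpreted as homoplasy.
Only Aelilis and Heliois show the derived state 'absent' for sclerotic ring, supporting them as a clade.
Most parsimonious ingroup topology: (((Aelilis,Heliois),Neoana),Leptois).
Changes per character on this tree: four-chambered heart: 1; pollen tricolpate: 1; nictitating membrane: 2; sclerotic ring: 1.
Total = 5.

5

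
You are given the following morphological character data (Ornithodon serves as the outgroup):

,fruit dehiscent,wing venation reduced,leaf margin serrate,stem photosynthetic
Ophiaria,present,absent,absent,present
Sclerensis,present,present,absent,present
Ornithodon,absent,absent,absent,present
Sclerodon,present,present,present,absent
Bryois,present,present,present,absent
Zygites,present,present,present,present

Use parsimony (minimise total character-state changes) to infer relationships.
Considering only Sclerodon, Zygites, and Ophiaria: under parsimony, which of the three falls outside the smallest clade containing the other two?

Character polarity is set by the outgroup: the derived state is whichever differs from the outgroup's state, so for stem photosynthetic the derived state is 'absent', and for the remaining characters it is 'present'.
fruit dehiscent (derived state 'present') is shared by all ingroup taxa — unites the whole ingroup.
wing venation reduced (derived state 'present') is shared by Bryois, Sclerensis, Sclerodon, and Zygites — a synapomorphy uniting that clade.
Only Bryois, Sclerodon, and Zygites show the derived state 'present' for leaf margin serrate, supporting them as a clade.
stem photosynthetic (derived state 'absent') is shared by Bryois and Sclerodon — a synapomorphy uniting that clade.
Most parsimonious ingroup topology: (Ophiaria,(((Bryois,Sclerodon),Zygites),Sclerensis)).
Zygites and Sclerodon share a more recent common ancestor with each other than either does with Ophiaria, so Ophiaria is the least closely related of the three.

Ophiaria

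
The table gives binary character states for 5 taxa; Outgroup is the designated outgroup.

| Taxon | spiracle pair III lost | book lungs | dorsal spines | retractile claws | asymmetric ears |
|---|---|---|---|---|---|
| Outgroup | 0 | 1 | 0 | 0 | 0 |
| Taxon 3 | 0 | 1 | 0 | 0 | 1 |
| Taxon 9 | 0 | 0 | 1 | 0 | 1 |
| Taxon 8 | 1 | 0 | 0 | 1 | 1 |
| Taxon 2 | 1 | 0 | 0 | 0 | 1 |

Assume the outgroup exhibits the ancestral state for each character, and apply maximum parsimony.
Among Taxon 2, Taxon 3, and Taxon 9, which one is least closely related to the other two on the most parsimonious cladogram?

Taxon 3

Character polarity is set by the outgroup: the derived state is whichever differs from the outgroup's state, so for book lungs the derived state is '0', and for the remaining characters it is '1'.
spiracle pair III lost (derived state '1') is shared by Taxon 2 and Taxon 8 — a synapomorphy uniting that clade.
Only Taxon 2, Taxon 8, and Taxon 9 show the derived state '0' for book lungs, supporting them as a clade.
dorsal spines (derived state '1') is unique to Taxon 9 (autapomorphy; uninformative for grouping).
retractile claws (derived state '1') is unique to Taxon 8 (autapomorphy; uninformative for grouping).
All ingroup taxa share the derived state '1' for asymmetric ears; it defines the ingroup but does not resolve relationships within it.
Most parsimonious ingroup topology: (Taxon 3,(Taxon 9,(Taxon 8,Taxon 2))).
Taxon 9 and Taxon 2 share a more recent common ancestor with each other than either does with Taxon 3, so Taxon 3 is the least closely related of the three.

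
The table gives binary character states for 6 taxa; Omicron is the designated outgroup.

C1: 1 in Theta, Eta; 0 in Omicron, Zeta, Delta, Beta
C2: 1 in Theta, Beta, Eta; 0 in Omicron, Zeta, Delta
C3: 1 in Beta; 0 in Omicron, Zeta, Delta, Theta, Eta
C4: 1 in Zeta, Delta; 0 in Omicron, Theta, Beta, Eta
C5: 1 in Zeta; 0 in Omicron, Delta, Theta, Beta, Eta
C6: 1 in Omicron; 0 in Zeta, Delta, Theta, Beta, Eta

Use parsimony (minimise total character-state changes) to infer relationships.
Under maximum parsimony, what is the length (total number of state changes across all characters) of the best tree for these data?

Character polarity is set by the outgroup: the derived state is whichever differs from the outgroup's state, so for C6 the derived state is '0', and for the remaining characters it is '1'.
C1 (derived state '1') is shared by Eta and Theta — a synapomorphy uniting that clade.
C2 (derived state '1') is shared by Beta, Eta, and Theta — a synapomorphy uniting that clade.
C3: derived state '1' in Beta only — an autapomorphy, so it tells us nothing about relationships among taxa.
Only Delta and Zeta show the derived state '1' for C4, supporting them as a clade.
C5 (derived state '1') is unique to Zeta (autapomorphy; uninformative for grouping).
C6 (derived state '0') is shared by all ingroup taxa — unites the whole ingroup.
Most parsimonious ingroup topology: ((Zeta,Delta),((Theta,Eta),Beta)).
Changes per character on this tree: C1: 1; C2: 1; C3: 1; C4: 1; C5: 1; C6: 1.
Total = 6.

6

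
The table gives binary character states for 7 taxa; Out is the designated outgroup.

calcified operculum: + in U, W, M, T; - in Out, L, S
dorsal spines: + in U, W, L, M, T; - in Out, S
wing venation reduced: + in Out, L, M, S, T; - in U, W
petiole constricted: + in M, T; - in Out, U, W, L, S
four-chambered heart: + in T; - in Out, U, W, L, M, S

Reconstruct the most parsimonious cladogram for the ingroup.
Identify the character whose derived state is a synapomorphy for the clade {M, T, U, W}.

Character polarity is set by the outgroup: the derived state is whichever differs from the outgroup's state, so for wing venation reduced the derived state is '-', and for the remaining characters it is '+'.
calcified operculum (derived state '+') is shared by M, T, U, and W — a synapomorphy uniting that clade.
dorsal spines (derived state '+') is shared by L, M, T, U, and W — a synapomorphy uniting that clade.
Only U and W show the derived state '-' for wing venation reduced, supporting them as a clade.
petiole constricted (derived state '+') is shared by M and T — a synapomorphy uniting that clade.
four-chambered heart: derived state '+' in T only — an autapomorphy, so it tells us nothing about relationships among taxa.
Most parsimonious ingroup topology: ((((U,W),(M,T)),L),S).
The clade {M, T, U, W} is supported by calcified operculum: its derived state '+' occurs in exactly those taxa and in no other taxon (including the outgroup).

calcified operculum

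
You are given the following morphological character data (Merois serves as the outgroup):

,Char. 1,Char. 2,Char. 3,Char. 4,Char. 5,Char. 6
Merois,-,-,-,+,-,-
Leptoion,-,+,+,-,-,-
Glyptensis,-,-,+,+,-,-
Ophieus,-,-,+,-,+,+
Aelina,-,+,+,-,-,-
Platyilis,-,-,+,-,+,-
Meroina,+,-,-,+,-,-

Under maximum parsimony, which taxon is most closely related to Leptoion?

Aelina

Character polarity is set by the outgroup: the derived state is whichever differs from the outgroup's state, so for Char. 4 the derived state is '-', and for the remaining characters it is '+'.
Char. 1 (derived state '+') is unique to Meroina (autapomorphy; uninformative for grouping).
Char. 2: derived state '+' in Aelina and Leptoion only — synapomorphy for {Aelina, Leptoion}.
Only Aelina, Glyptensis, Leptoion, Ophieus, and Platyilis show the derived state '+' for Char. 3, supporting them as a clade.
Char. 4: derived state '-' in Aelina, Leptoion, Ophieus, and Platyilis only — synapomorphy for {Aelina, Leptoion, Ophieus, Platyilis}.
Char. 5: derived state '+' in Ophieus and Platyilis only — synapomorphy for {Ophieus, Platyilis}.
Char. 6 (derived state '+') is unique to Ophieus (autapomorphy; uninformative for grouping).
Most parsimonious ingroup topology: ((((Leptoion,Aelina),(Ophieus,Platyilis)),Glyptensis),Meroina).
Leptoion and Aelina form a cherry on this tree, so they are sister taxa.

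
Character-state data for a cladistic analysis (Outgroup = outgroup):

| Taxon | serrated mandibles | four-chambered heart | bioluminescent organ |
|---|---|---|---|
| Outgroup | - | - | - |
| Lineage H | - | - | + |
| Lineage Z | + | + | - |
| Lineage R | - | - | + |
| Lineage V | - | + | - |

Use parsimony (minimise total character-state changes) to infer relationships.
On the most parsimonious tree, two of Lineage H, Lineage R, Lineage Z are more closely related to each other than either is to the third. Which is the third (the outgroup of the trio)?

The outgroup has state '-' for every character, so '+' is the derived state throughout.
serrated mandibles (derived state '+') is unique to Lineage Z (autapomorphy; uninformative for grouping).
four-chambered heart: derived state '+' in Lineage V and Lineage Z only — synapomorphy for {Lineage V, Lineage Z}.
Only Lineage H and Lineage R show the derived state '+' for bioluminescent organ, supporting them as a clade.
Most parsimonious ingroup topology: ((Lineage H,Lineage R),(Lineage Z,Lineage V)).
Lineage H and Lineage R share a more recent common ancestor with each other than either does with Lineage Z, so Lineage Z is the least closely related of the three.

Lineage Z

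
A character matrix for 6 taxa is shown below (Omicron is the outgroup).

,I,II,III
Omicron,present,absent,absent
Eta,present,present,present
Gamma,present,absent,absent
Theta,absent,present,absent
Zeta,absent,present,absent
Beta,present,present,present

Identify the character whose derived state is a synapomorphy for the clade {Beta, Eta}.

III

Character polarity is set by the outgroup: the derived state is whichever differs from the outgroup's state, so for I the derived state is 'absent', and for the remaining characters it is 'present'.
I (derived state 'absent') is shared by Theta and Zeta — a synapomorphy uniting that clade.
II (derived state 'present') is shared by Beta, Eta, Theta, and Zeta — a synapomorphy uniting that clade.
III (derived state 'present') is shared by Beta and Eta — a synapomorphy uniting that clade.
Most parsimonious ingroup topology: (((Eta,Beta),(Theta,Zeta)),Gamma).
The clade {Beta, Eta} is supported by III: its derived state 'present' occurs in exactly those taxa and in no other taxon (including the outgroup).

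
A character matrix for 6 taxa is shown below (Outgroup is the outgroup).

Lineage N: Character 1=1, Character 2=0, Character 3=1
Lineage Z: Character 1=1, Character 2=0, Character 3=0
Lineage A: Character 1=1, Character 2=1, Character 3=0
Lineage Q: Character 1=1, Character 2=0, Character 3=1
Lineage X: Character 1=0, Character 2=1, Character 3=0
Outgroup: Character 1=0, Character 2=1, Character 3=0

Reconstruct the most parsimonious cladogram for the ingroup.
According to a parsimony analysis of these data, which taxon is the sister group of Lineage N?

Lineage Q

Character polarity is set by the outgroup: the derived state is whichever differs from the outgroup's state, so for Character 2 the derived state is '0', and for the remaining characters it is '1'.
Character 1: derived state '1' in Lineage A, Lineage N, Lineage Q, and Lineage Z only — synapomorphy for {Lineage A, Lineage N, Lineage Q, Lineage Z}.
Character 2 (derived state '0') is shared by Lineage N, Lineage Q, and Lineage Z — a synapomorphy uniting that clade.
Character 3 (derived state '1') is shared by Lineage N and Lineage Q — a synapomorphy uniting that clade.
Most parsimonious ingroup topology: (((Lineage Z,(Lineage Q,Lineage N)),Lineage A),Lineage X).
Lineage N and Lineage Q form a cherry on this tree, so they are sister taxa.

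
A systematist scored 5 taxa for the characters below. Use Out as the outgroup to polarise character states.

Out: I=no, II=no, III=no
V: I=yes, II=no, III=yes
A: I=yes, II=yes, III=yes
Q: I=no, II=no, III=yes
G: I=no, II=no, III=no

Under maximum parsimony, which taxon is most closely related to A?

The outgroup has state 'no' for every character, so 'yes' is the derived state throughout.
Only A and V show the derived state 'yes' for I, supporting them as a clade.
II: derived state 'yes' in A only — an autapomorphy, so it tells us nothing about relationships among taxa.
III (derived state 'yes') is shared by A, Q, and V — a synapomorphy uniting that clade.
Most parsimonious ingroup topology: (((V,A),Q),G).
A and V form a cherry on this tree, so they are sister taxa.

V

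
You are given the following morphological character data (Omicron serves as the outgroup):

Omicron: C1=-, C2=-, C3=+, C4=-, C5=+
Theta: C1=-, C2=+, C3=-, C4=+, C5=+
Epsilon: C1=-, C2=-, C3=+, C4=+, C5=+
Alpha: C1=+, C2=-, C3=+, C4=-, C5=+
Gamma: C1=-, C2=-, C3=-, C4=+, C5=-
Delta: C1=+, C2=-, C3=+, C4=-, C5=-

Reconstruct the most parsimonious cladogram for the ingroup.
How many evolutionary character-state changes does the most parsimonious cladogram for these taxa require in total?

Character polarity is set by the outgroup: the derived state is whichever differs from the outgroup's state, so for C3, C5 the derived state is '-', and for the remaining characters it is '+'.
C1 (derived state '+') is shared by Alpha and Delta — a synapomorphy uniting that clade.
C2: derived state '+' in Theta only — an autapomorphy, so it tells us nothing about relationships among taxa.
C3: derived state '-' in Gamma and Theta only — synapomorphy for {Gamma, Theta}.
Only Epsilon, Gamma, and Theta show the derived state '+' for C4, supporting them as a clade.
C5 (state '-') occurs in Delta and Gamma but conflicts with the nesting implied by the other characters — most parsimoniously interpreted as homoplasy.
Most parsimonious ingroup topology: (((Theta,Gamma),Epsilon),(Alpha,Delta)).
Changes per character on this tree: C1: 1; C2: 1; C3: 1; C4: 1; C5: 2.
Total = 6.

6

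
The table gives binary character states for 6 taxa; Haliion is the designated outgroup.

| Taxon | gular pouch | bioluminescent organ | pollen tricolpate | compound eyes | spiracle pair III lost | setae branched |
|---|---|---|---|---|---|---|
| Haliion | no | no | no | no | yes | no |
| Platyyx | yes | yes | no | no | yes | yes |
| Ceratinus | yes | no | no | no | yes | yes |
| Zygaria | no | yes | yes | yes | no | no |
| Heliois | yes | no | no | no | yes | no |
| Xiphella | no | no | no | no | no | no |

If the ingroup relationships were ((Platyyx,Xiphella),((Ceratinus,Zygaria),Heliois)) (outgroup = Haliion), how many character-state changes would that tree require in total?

Map each character onto ((Platyyx,Xiphella),((Ceratinus,Zygaria),Heliois)) (rooted by Haliion) and count the minimum state changes it requires (Fitch parsimony):
gular pouch: 3; bioluminescent organ: 2; pollen tricolpate: 1; compound eyes: 1; spiracle pair III lost: 2; setae branched: 2.
Total tree length = 11.

11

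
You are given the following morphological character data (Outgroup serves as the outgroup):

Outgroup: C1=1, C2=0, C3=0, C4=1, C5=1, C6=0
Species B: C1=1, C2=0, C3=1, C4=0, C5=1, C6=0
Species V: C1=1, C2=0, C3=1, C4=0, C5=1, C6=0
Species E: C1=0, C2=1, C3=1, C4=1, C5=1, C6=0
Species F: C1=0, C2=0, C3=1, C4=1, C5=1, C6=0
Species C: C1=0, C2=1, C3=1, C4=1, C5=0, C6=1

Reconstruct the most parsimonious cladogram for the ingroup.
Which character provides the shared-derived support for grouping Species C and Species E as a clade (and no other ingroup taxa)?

Character polarity is set by the outgroup: the derived state is whichever differs from the outgroup's state, so for C1, C4, C5 the derived state is '0', and for the remaining characters it is '1'.
Only Species C, Species E, and Species F show the derived state '0' for C1, supporting them as a clade.
Only Species C and Species E show the derived state '1' for C2, supporting them as a clade.
C3 (derived state '1') is shared by all ingroup taxa — unites the whole ingroup.
C4: derived state '0' in Species B and Species V only — synapomorphy for {Species B, Species V}.
C5 (derived state '0') is unique to Species C (autapomorphy; uninformative for grouping).
C6: derived state '1' in Species C only — an autapomorphy, so it tells us nothing about relationships among taxa.
Most parsimonious ingroup topology: ((Species B,Species V),((Species E,Species C),Species F)).
The clade {Species C, Species E} is supported by C2: its derived state '1' occurs in exactly those taxa and in no other taxon (including the outgroup).

C2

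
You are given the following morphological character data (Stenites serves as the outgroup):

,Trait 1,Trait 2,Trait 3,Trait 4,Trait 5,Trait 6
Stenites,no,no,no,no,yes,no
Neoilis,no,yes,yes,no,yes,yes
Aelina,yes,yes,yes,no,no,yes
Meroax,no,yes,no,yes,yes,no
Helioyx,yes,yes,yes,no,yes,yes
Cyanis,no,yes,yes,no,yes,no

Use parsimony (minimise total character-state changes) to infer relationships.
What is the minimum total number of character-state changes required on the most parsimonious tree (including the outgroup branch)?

Character polarity is set by the outgroup: the derived state is whichever differs from the outgroup's state, so for Trait 5 the derived state is 'no', and for the remaining characters it is 'yes'.
Trait 1 (derived state 'yes') is shared by Aelina and Helioyx — a synapomorphy uniting that clade.
All ingroup taxa share the derived state 'yes' for Trait 2; it defines the ingroup but does not resolve relationships within it.
Only Aelina, Cyanis, Helioyx, and Neoilis show the derived state 'yes' for Trait 3, supporting them as a clade.
Trait 4 (derived state 'yes') is unique to Meroax (autapomorphy; uninformative for grouping).
Trait 5 (derived state 'no') is unique to Aelina (autapomorphy; uninformative for grouping).
Trait 6: derived state 'yes' in Aelina, Helioyx, and Neoilis only — synapomorphy for {Aelina, Helioyx, Neoilis}.
Most parsimonious ingroup topology: (((Neoilis,(Aelina,Helioyx)),Cyanis),Meroax).
Changes per character on this tree: Trait 1: 1; Trait 2: 1; Trait 3: 1; Trait 4: 1; Trait 5: 1; Trait 6: 1.
Total = 6.

6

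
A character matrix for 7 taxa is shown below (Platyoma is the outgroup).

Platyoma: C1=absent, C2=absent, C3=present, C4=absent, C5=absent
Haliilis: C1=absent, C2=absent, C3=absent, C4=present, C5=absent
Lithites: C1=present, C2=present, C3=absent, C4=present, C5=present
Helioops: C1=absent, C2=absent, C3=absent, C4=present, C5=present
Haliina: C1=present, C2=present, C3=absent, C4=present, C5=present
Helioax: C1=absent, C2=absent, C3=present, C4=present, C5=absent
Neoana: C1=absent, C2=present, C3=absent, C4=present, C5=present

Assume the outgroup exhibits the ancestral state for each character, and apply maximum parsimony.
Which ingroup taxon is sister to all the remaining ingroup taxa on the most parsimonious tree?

Character polarity is set by the outgroup: the derived state is whichever differs from the outgroup's state, so for C3 the derived state is 'absent', and for the remaining characters it is 'present'.
Only Haliina and Lithites show the derived state 'present' for C1, supporting them as a clade.
Only Haliina, Lithites, and Neoana show the derived state 'present' for C2, supporting them as a clade.
C3: derived state 'absent' in Haliilis, Haliina, Helioops, Lithites, and Neoana only — synapomorphy for {Haliilis, Haliina, Helioops, Lithites, Neoana}.
C4 (derived state 'present') is shared by all ingroup taxa — unites the whole ingroup.
Only Haliina, Helioops, Lithites, and Neoana show the derived state 'present' for C5, supporting them as a clade.
Most parsimonious ingroup topology: ((Haliilis,(((Lithites,Haliina),Neoana),Helioops)),Helioax).
Helioax is sister to the clade containing all other ingroup taxa, so it is the earliest-diverging (most basal) ingroup lineage.

Helioax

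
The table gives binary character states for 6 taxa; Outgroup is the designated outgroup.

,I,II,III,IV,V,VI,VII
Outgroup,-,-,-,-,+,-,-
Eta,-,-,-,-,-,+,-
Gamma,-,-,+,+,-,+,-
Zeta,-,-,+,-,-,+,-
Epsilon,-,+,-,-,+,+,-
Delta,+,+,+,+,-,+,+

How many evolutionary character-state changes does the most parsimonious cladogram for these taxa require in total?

Character polarity is set by the outgroup: the derived state is whichever differs from the outgroup's state, so for V the derived state is '-', and for the remaining characters it is '+'.
I: derived state '+' in Delta only — an autapomorphy, so it tells us nothing about relationships among taxa.
II (state '+') occurs in Delta and Epsilon but conflicts with the nesting implied by the other characters — most parsimoniously interpreted as homoplasy.
III (derived state '+') is shared by Delta, Gamma, and Zeta — a synapomorphy uniting that clade.
Only Delta and Gamma show the derived state '+' for IV, supporting them as a clade.
V (derived state '-') is shared by Delta, Eta, Gamma, and Zeta — a synapomorphy uniting that clade.
All ingroup taxa share the derived state '+' for VI; it defines the ingroup but does not resolve relationships within it.
VII: derived state '+' in Delta only — an autapomorphy, so it tells us nothing about relationships among taxa.
Most parsimonious ingroup topology: ((Eta,((Gamma,Delta),Zeta)),Epsilon).
Changes per character on this tree: I: 1; II: 2; III: 1; IV: 1; V: 1; VI: 1; VII: 1.
Total = 8.

8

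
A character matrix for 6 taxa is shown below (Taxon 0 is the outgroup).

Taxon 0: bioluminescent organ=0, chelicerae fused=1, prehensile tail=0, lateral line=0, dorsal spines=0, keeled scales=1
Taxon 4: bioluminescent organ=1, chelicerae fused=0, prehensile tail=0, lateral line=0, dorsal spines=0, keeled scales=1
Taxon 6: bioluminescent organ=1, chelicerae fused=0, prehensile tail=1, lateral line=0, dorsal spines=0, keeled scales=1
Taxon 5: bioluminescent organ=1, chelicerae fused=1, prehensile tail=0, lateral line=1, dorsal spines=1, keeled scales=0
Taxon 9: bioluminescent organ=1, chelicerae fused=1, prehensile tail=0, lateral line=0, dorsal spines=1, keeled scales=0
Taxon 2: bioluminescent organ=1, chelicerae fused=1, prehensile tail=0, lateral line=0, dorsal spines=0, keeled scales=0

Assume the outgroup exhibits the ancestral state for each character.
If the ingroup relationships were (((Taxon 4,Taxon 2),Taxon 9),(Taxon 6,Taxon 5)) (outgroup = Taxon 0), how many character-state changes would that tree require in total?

10

Map each character onto (((Taxon 4,Taxon 2),Taxon 9),(Taxon 6,Taxon 5)) (rooted by Taxon 0) and count the minimum state changes it requires (Fitch parsimony):
bioluminescent organ: 1; chelicerae fused: 2; prehensile tail: 1; lateral line: 1; dorsal spines: 2; keeled scales: 3.
Total tree length = 10.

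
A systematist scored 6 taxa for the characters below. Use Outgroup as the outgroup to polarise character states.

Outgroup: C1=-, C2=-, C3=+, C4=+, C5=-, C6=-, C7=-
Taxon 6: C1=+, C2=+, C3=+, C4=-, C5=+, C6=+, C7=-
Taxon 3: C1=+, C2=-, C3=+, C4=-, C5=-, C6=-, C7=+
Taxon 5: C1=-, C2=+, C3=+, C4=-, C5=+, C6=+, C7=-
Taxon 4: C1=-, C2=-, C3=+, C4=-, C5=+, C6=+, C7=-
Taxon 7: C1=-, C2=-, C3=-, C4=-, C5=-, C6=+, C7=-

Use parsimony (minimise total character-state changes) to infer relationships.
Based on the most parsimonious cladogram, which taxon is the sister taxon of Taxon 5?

Taxon 6

Character polarity is set by the outgroup: the derived state is whichever differs from the outgroup's state, so for C3, C4 the derived state is '-', and for the remaining characters it is '+'.
C1 groups Taxon 3 and Taxon 6, which is incompatible with the clades supported by the remaining characters; treating it as convergent (homoplasy) costs fewer steps than any alternative tree.
C2: derived state '+' in Taxon 5 and Taxon 6 only — synapomorphy for {Taxon 5, Taxon 6}.
C3: derived state '-' in Taxon 7 only — an autapomorphy, so it tells us nothing about relationships among taxa.
All ingroup taxa share the derived state '-' for C4; it defines the ingroup but does not resolve relationships within it.
C5 (derived state '+') is shared by Taxon 4, Taxon 5, and Taxon 6 — a synapomorphy uniting that clade.
Only Taxon 4, Taxon 5, Taxon 6, and Taxon 7 show the derived state '+' for C6, supporting them as a clade.
C7 (derived state '+') is unique to Taxon 3 (autapomorphy; uninformative for grouping).
Most parsimonious ingroup topology: ((((Taxon 6,Taxon 5),Taxon 4),Taxon 7),Taxon 3).
Taxon 5 and Taxon 6 form a cherry on this tree, so they are sister taxa.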